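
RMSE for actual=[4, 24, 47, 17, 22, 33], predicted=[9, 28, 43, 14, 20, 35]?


MSE = 74/6 = 12.3333
RMSE = √(74/6) = 3.5119

3.5119


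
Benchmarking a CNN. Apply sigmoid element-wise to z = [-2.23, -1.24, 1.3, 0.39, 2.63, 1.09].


σ(-2.23) = 1/(1+e^2.23) = 0.0971
σ(-1.24) = 1/(1+e^1.24) = 0.2244
σ(1.3) = 1/(1+e^-1.3) = 0.7858
σ(0.39) = 1/(1+e^-0.39) = 0.5963
σ(2.63) = 1/(1+e^-2.63) = 0.9328
σ(1.09) = 1/(1+e^-1.09) = 0.7484
result = [0.0971, 0.2244, 0.7858, 0.5963, 0.9328, 0.7484]

[0.0971, 0.2244, 0.7858, 0.5963, 0.9328, 0.7484]


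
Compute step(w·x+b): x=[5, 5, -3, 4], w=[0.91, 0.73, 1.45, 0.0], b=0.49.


z = (5)·(0.91) + (5)·(0.73) + (-3)·(1.45) + (4)·(0.0) + 0.49
  = 4.34
step(z) = 1 (z≥0)

1


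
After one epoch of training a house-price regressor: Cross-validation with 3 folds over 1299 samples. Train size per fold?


Fold size = 1299/3 = 433
Training per fold = 1299 - 433 = 866

866


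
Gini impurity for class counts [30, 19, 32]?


Probabilities: [30/81, 19/81, 32/81] ≈ [0.3704, 0.2346, 0.3951]
Σpᵢ² = (900 + 361 + 1024)/81² = 2285/6561
Gini = 1 - Σpᵢ² = 1 - 2285/6561 = 0.6517

0.6517


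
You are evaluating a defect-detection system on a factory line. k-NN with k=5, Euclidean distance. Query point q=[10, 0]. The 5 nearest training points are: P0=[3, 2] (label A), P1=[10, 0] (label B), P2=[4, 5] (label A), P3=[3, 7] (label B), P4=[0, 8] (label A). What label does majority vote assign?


d(q,P0) = 7.2801  (label A)
d(q,P1) = 0.0  (label B)
d(q,P2) = 7.8102  (label A)
d(q,P3) = 9.8995  (label B)
d(q,P4) = 12.8062  (label A)
Votes: A=3, B=2
Majority → A

A


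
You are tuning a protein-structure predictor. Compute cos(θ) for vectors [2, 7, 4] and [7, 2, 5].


A·B = 2·7 + 7·2 + 4·5 = 48
‖A‖ = √69 = 8.3066, ‖B‖ = √78 = 8.8318
cos = 48/(√69·√78) = 48/√5382 = 0.6543

0.6543


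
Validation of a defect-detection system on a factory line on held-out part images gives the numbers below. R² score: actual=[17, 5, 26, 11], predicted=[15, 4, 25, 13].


ȳ = 14.75
SS_res = Σ(y-ŷ)² = 10
SS_tot = Σ(y-ȳ)² = 240.75
R² = 1 - SS_res/SS_tot = 1 - 0.0415 = 0.9585

0.9585


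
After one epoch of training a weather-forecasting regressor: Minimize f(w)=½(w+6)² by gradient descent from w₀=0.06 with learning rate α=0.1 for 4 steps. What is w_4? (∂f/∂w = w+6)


step 1: grad = 0.06+6 = 6.06; w = 0.06 - 0.1·(6.06) = -0.546
step 2: grad = -0.546+6 = 5.454; w = -0.546 - 0.1·(5.454) = -1.0914
step 3: grad = -1.0914+6 = 4.9086; w = -1.0914 - 0.1·(4.9086) = -1.58226
step 4: grad = -1.58226+6 = 4.41774; w = -1.58226 - 0.1·(4.41774) = -2.024034

-2.024034


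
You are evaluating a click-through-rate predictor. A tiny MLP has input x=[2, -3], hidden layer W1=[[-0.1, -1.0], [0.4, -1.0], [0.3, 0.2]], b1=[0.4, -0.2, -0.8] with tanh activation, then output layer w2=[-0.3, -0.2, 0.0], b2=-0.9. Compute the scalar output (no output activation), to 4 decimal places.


z1[0] = (-0.1)·(2) + (-1.0)·(-3) + 0.4 = 3.2
z1[1] = (0.4)·(2) + (-1.0)·(-3) - 0.2 = 3.6
z1[2] = (0.3)·(2) + (0.2)·(-3) - 0.8 = -0.8
h = tanh(z1) = [0.9967, 0.9985, -0.664]
output = (-0.3)·(0.9967) + (-0.2)·(0.9985) + (0.0)·(-0.664) - 0.9 = -1.3987

-1.3987


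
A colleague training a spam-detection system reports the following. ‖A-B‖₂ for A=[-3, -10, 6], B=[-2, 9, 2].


d = √((-3+ 2)² + (-10-9)² + (6-2)²)
  = √(1 + 361 + 16)
  = √378 = 19.4422

19.4422


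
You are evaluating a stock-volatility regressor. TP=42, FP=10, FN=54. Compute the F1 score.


Precision = 42/52 = 0.8077
Recall = 42/96 = 0.4375
F1 = 2·P·R/(P+R) = 2·TP/(2·TP+FP+FN) = 84/(84+10+54) = 84/148 = 0.5676

0.5676


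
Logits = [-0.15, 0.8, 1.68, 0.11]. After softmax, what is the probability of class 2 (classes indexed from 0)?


Exponentials: e^-0.15=0.8607, e^0.8=2.2255, e^1.68=5.3656, e^0.11=1.1163
Sum = 9.5681
Softmax = [0.09, 0.2326, 0.5608, 0.1167]
p[2] = 5.3656/9.5681 = 0.5608

0.5608


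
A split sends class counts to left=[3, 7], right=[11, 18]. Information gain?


Parent = [14, 25], H_parent = 0.9418
H_left = 0.8813 (n=10), H_right = 0.9576 (n=29)
H_children = (10/39)·0.8813 + (29/39)·0.9576 = 0.938
IG = 0.9418 - 0.938 = 0.0038

0.0038


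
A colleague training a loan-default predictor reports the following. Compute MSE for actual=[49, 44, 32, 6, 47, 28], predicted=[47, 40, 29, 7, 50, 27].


Squared errors: (49-47)²=4, (44-40)²=16, (32-29)²=9, (6-7)²=1, (47-50)²=9, (28-27)²=1
Sum = 40
MSE = 40/6 = 20/3

20/3


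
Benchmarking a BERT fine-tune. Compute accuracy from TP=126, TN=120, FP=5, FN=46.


Accuracy = (TP+TN)/(TP+TN+FP+FN)
= (126+120)/(297)
= 246/297 = 82.83%

82.83%


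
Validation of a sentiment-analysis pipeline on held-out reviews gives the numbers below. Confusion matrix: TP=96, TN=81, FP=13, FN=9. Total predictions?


Total = TP + TN + FP + FN
= 96 + 81 + 13 + 9
= 199
(Predicted positive: 109, predicted negative: 90)

199


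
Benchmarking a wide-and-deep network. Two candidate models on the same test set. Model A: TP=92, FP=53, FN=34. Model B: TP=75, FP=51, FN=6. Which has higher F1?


Model A: P=92/145=0.6345, R=92/126=0.7302, F1=2PR/(P+R)=2TP/(2TP+FP+FN)=184/271=0.679
Model B: P=75/126=0.5952, R=75/81=0.9259, F1=2PR/(P+R)=2TP/(2TP+FP+FN)=150/207=0.7246
0.679 < 0.7246 → Model B

Model B


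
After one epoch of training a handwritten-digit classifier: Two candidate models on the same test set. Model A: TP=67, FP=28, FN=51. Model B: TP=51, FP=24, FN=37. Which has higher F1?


Model A: P=67/95=0.7053, R=67/118=0.5678, F1=2PR/(P+R)=2TP/(2TP+FP+FN)=134/213=0.6291
Model B: P=51/75=0.68, R=51/88=0.5795, F1=2PR/(P+R)=2TP/(2TP+FP+FN)=102/163=0.6258
0.6291 > 0.6258 → Model A

Model A


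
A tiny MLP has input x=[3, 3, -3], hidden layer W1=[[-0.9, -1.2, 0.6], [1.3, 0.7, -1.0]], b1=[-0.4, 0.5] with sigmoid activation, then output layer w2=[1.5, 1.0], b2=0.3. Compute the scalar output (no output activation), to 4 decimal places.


z1[0] = (-0.9)·(3) + (-1.2)·(3) + (0.6)·(-3) - 0.4 = -8.5
z1[1] = (1.3)·(3) + (0.7)·(3) + (-1.0)·(-3) + 0.5 = 9.5
h = sigmoid(z1) = [0.0002, 0.9999]
output = (1.5)·(0.0002) + (1.0)·(0.9999) + 0.3 = 1.3002

1.3002


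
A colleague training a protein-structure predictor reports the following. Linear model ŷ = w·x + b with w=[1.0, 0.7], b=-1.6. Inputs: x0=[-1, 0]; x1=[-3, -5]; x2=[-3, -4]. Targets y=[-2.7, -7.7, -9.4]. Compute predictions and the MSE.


ŷ0 = (1.0)·(-1) + (0.7)·(0) - 1.6 = -2.6
ŷ1 = (1.0)·(-3) + (0.7)·(-5) - 1.6 = -8.1
ŷ2 = (1.0)·(-3) + (0.7)·(-4) - 1.6 = -7.4
errors² = [0.01, 0.16, 4.0]
MSE = 4.1700/3 = 1.39

1.39


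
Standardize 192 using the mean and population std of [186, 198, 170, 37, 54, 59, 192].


μ = 128, σ = 68.2872
z = (192 - 128)/68.2872 = 0.9372

0.9372


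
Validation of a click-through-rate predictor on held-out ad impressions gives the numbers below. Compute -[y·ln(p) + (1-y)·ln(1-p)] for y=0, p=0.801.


BCE = -[y·ln(p) + (1-y)·ln(1-p)]
= -0 - 1·ln(1-0.801)
= -ln(0.199) = 1.6145

1.6145


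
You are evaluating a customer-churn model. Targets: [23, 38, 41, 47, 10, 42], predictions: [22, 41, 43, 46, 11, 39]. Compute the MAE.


Absolute errors: |23-22|=1, |38-41|=3, |41-43|=2, |47-46|=1, |10-11|=1, |42-39|=3
Sum = 11
MAE = 11/6 = 11/6

11/6


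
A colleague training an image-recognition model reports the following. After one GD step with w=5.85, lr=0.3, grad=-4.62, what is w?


w_new = w - α·∇
= 5.85 - 0.3·-4.62
= 5.85 + 1.386
= 7.236

7.236


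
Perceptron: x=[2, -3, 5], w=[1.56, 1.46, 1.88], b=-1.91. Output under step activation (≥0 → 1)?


z = (2)·(1.56) + (-3)·(1.46) + (5)·(1.88) - 1.91
  = 6.23
step(z) = 1 (z≥0)

1


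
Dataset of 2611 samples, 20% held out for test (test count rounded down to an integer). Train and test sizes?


Test = ⌊2611·20/100⌋ = 522
Train = 2611 - 522 = 2089

Train: 2089, Test: 522


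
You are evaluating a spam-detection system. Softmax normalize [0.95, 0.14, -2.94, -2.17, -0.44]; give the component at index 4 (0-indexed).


Exponentials: e^0.95=2.5857, e^0.14=1.1503, e^-2.94=0.0529, e^-2.17=0.1142, e^-0.44=0.644
Sum = 4.5471
Softmax = [0.5687, 0.253, 0.0116, 0.0251, 0.1416]
p[4] = 0.644/4.5471 = 0.1416

0.1416


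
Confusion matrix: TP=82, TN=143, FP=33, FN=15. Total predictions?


Total = TP + TN + FP + FN
= 82 + 143 + 33 + 15
= 273
(Predicted positive: 115, predicted negative: 158)

273


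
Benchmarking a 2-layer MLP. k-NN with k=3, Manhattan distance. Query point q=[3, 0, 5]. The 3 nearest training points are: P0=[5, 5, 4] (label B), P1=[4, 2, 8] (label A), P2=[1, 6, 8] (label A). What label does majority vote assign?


d(q,P0) = 8  (label B)
d(q,P1) = 6  (label A)
d(q,P2) = 11  (label A)
Votes: A=2, B=1
Majority → A

A


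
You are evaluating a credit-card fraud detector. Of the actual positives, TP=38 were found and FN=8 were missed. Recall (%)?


Recall = TP/(TP+FN)
= 38/(38+8)
= 38/46 = 82.61%

82.61%


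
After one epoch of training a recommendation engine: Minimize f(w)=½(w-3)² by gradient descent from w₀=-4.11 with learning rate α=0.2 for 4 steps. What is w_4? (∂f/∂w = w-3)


step 1: grad = -4.11-3 = -7.11; w = -4.11 - 0.2·(-7.11) = -2.688
step 2: grad = -2.688-3 = -5.688; w = -2.688 - 0.2·(-5.688) = -1.5504
step 3: grad = -1.5504-3 = -4.5504; w = -1.5504 - 0.2·(-4.5504) = -0.64032
step 4: grad = -0.64032-3 = -3.64032; w = -0.64032 - 0.2·(-3.64032) = 0.087744

0.087744


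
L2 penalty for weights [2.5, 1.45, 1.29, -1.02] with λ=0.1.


‖w‖₂² = (2.5)² + (1.45)² + (1.29)² + (-1.02)²
     = 6.25 + 2.1025 + 1.6641 + 1.0404
     = 11.057
λ·‖w‖₂² = 0.1·11.057 = 1.1057

1.1057


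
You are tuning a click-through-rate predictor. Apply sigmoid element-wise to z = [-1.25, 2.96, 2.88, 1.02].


σ(-1.25) = 1/(1+e^1.25) = 0.2227
σ(2.96) = 1/(1+e^-2.96) = 0.9507
σ(2.88) = 1/(1+e^-2.88) = 0.9468
σ(1.02) = 1/(1+e^-1.02) = 0.735
result = [0.2227, 0.9507, 0.9468, 0.735]

[0.2227, 0.9507, 0.9468, 0.735]


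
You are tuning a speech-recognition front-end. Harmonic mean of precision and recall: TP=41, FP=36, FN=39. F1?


Precision = 41/77 = 0.5325
Recall = 41/80 = 0.5125
F1 = 2·P·R/(P+R) = 2·TP/(2·TP+FP+FN) = 82/(82+36+39) = 82/157 = 0.5223

0.5223


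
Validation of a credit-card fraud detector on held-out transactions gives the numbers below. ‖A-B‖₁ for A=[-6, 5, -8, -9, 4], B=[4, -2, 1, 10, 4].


d = |-6-4| + |5+ 2| + |-8-1| + |-9-10| + |4-4|
  = 10 + 7 + 9 + 19 + 0
  = 45

45


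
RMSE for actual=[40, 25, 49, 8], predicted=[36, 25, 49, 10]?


MSE = 20/4 = 5
RMSE = √(20/4) = 2.2361

2.2361


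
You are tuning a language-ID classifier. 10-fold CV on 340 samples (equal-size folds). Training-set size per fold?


Fold size = 340/10 = 34
Training per fold = 340 - 34 = 306

306


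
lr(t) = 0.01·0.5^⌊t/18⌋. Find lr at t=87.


n_drops = ⌊87/18⌋ = 4
lr = 0.01·0.5^4 = 0.01·0.0625 = 0.000625

0.000625


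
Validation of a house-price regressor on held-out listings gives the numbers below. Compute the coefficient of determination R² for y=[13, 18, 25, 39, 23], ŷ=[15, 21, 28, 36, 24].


ȳ = 23.6
SS_res = Σ(y-ŷ)² = 32
SS_tot = Σ(y-ȳ)² = 383.2
R² = 1 - SS_res/SS_tot = 1 - 0.0835 = 0.9165

0.9165


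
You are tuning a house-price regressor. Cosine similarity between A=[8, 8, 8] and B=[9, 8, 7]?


A·B = 8·9 + 8·8 + 8·7 = 192
‖A‖ = √192 = 13.8564, ‖B‖ = √194 = 13.9284
cos = 192/(√192·√194) = 192/√37248 = 0.9948

0.9948


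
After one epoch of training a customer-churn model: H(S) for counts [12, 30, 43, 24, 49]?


Probabilities: [12/158, 30/158, 43/158, 24/158, 49/158] ≈ [0.0759, 0.1899, 0.2722, 0.1519, 0.3101]
H = -((12/158)·log₂(12/158) + (30/158)·log₂(30/158) + (43/158)·log₂(43/158) + (24/158)·log₂(24/158) + (49/158)·log₂(49/158))
  = 2.1853 bits

2.1853 bits


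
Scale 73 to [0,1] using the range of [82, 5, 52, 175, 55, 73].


min=5, max=175
(73-5)/(175-5) = 68/170 = 0.4

0.4


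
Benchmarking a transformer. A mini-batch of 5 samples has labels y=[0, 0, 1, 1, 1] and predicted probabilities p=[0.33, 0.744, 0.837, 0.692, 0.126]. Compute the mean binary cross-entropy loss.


L[0] = -ln(1-0.33) = -ln(0.67) = 0.4005
L[1] = -ln(1-0.744) = -ln(0.256) = 1.3626
L[2] = -ln(0.837) = 0.1779
L[3] = -ln(0.692) = 0.3682
L[4] = -ln(0.126) = 2.0715
mean = (0.4005 + 1.3626 + 0.1779 + 0.3682 + 2.0715)/5 = 0.8761

0.8761


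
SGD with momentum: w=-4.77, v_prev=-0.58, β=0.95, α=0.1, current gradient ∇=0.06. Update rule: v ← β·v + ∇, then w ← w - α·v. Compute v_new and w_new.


v_new = 0.95·-0.58 + 0.06 = -0.551 + 0.06 = -0.491
w_new = -4.77 - 0.1·-0.491 = -4.77 + 0.0491 = -4.7209

v_new=-0.491, w_new=-4.7209


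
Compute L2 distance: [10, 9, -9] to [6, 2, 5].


d = √((10-6)² + (9-2)² + (-9-5)²)
  = √(16 + 49 + 196)
  = √261 = 16.1555

16.1555


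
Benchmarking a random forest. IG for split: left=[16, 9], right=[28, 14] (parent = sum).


Parent = [44, 23], H_parent = 0.9279
H_left = 0.9427 (n=25), H_right = 0.9183 (n=42)
H_children = (25/67)·0.9427 + (42/67)·0.9183 = 0.9274
IG = 0.9279 - 0.9274 = 0.0005

0.0005


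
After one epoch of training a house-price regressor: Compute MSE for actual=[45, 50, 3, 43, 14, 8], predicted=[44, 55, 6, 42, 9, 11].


Squared errors: (45-44)²=1, (50-55)²=25, (3-6)²=9, (43-42)²=1, (14-9)²=25, (8-11)²=9
Sum = 70
MSE = 70/6 = 35/3

35/3


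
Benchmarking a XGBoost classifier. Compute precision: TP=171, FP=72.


Precision = TP/(TP+FP)
= 171/(171+72)
= 171/243 = 70.37%

70.37%


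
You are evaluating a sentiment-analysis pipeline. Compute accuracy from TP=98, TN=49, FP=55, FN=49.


Accuracy = (TP+TN)/(TP+TN+FP+FN)
= (98+49)/(251)
= 147/251 = 58.57%

58.57%


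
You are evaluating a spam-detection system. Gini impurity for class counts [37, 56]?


Probabilities: [37/93, 56/93] ≈ [0.3978, 0.6022]
Σpᵢ² = (1369 + 3136)/93² = 4505/8649
Gini = 1 - Σpᵢ² = 1 - 4505/8649 = 0.4791

0.4791


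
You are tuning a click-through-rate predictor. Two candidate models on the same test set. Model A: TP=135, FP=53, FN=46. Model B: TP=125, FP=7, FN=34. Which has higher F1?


Model A: P=135/188=0.7181, R=135/181=0.7459, F1=2PR/(P+R)=2TP/(2TP+FP+FN)=270/369=0.7317
Model B: P=125/132=0.947, R=125/159=0.7862, F1=2PR/(P+R)=2TP/(2TP+FP+FN)=250/291=0.8591
0.7317 < 0.8591 → Model B

Model B


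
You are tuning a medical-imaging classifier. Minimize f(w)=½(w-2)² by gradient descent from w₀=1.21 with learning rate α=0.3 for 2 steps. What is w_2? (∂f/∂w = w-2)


step 1: grad = 1.21-2 = -0.79; w = 1.21 - 0.3·(-0.79) = 1.447
step 2: grad = 1.447-2 = -0.553; w = 1.447 - 0.3·(-0.553) = 1.6129

1.6129


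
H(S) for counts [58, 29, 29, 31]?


Probabilities: [58/147, 29/147, 29/147, 31/147] ≈ [0.3946, 0.1973, 0.1973, 0.2109]
H = -((58/147)·log₂(58/147) + (29/147)·log₂(29/147) + (29/147)·log₂(29/147) + (31/147)·log₂(31/147))
  = 1.9268 bits

1.9268 bits


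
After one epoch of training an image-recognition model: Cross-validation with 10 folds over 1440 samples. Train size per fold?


Fold size = 1440/10 = 144
Training per fold = 1440 - 144 = 1296

1296


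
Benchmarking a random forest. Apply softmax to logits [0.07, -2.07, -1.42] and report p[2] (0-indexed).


Exponentials: e^0.07=1.0725, e^-2.07=0.1262, e^-1.42=0.2417
Sum = 1.4404
Softmax = [0.7446, 0.0876, 0.1678]
p[2] = 0.2417/1.4404 = 0.1678

0.1678


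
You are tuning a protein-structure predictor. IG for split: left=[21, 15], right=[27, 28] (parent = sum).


Parent = [48, 43], H_parent = 0.9978
H_left = 0.9799 (n=36), H_right = 0.9998 (n=55)
H_children = (36/91)·0.9799 + (55/91)·0.9998 = 0.9919
IG = 0.9978 - 0.9919 = 0.0059

0.0059


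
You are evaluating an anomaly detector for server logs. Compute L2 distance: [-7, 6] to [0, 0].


d = √((-7-0)² + (6-0)²)
  = √(49 + 36)
  = √85 = 9.2195

9.2195


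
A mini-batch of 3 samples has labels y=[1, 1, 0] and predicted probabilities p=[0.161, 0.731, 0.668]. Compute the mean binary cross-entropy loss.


L[0] = -ln(0.161) = 1.8264
L[1] = -ln(0.731) = 0.3133
L[2] = -ln(1-0.668) = -ln(0.332) = 1.1026
mean = (1.8264 + 0.3133 + 1.1026)/3 = 1.0808

1.0808


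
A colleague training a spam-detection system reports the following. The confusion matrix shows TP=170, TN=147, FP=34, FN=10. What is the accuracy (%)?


Accuracy = (TP+TN)/(TP+TN+FP+FN)
= (170+147)/(361)
= 317/361 = 87.81%

87.81%


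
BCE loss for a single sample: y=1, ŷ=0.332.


BCE = -[y·ln(p) + (1-y)·ln(1-p)]
= -1·ln(0.332) - 0
= -ln(0.332) = 1.1026

1.1026


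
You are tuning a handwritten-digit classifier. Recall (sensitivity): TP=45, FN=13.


Recall = TP/(TP+FN)
= 45/(45+13)
= 45/58 = 77.59%

77.59%


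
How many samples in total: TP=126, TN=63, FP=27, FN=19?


Total = TP + TN + FP + FN
= 126 + 63 + 27 + 19
= 235
(Predicted positive: 153, predicted negative: 82)

235


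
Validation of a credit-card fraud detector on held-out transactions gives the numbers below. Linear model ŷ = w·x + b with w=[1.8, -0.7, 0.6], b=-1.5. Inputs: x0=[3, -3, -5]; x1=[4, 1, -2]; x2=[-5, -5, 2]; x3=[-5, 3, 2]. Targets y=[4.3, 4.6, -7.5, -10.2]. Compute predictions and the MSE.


ŷ0 = (1.8)·(3) + (-0.7)·(-3) + (0.6)·(-5) - 1.5 = 3.0
ŷ1 = (1.8)·(4) + (-0.7)·(1) + (0.6)·(-2) - 1.5 = 3.8
ŷ2 = (1.8)·(-5) + (-0.7)·(-5) + (0.6)·(2) - 1.5 = -5.8
ŷ3 = (1.8)·(-5) + (-0.7)·(3) + (0.6)·(2) - 1.5 = -11.4
errors² = [1.69, 0.64, 2.89, 1.44]
MSE = 6.6600/4 = 1.665

1.665


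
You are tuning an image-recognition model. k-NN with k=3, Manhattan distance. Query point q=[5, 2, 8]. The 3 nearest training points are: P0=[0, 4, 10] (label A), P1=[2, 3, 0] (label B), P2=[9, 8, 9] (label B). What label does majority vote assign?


d(q,P0) = 9  (label A)
d(q,P1) = 12  (label B)
d(q,P2) = 11  (label B)
Votes: A=1, B=2
Majority → B

B


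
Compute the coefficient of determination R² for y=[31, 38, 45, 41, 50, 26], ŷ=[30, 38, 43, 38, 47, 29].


ȳ = 38.5
SS_res = Σ(y-ŷ)² = 32
SS_tot = Σ(y-ȳ)² = 393.5
R² = 1 - SS_res/SS_tot = 1 - 0.0813 = 0.9187

0.9187


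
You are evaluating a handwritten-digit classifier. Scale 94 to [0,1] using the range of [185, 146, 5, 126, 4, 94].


min=4, max=185
(94-4)/(185-4) = 90/181 = 0.4972

0.4972


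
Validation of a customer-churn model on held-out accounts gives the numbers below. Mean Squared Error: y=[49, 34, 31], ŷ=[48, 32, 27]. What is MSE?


Squared errors: (49-48)²=1, (34-32)²=4, (31-27)²=16
Sum = 21
MSE = 21/3 = 7

7


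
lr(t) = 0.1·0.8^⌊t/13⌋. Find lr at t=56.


n_drops = ⌊56/13⌋ = 4
lr = 0.1·0.8^4 = 0.1·0.4096 = 0.04096

0.04096


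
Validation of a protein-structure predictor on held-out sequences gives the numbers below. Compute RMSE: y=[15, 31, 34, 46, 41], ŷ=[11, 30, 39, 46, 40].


MSE = 43/5 = 8.6
RMSE = √(43/5) = 2.9326

2.9326


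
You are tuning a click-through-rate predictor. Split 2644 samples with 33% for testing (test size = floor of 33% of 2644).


Test = ⌊2644·33/100⌋ = 872
Train = 2644 - 872 = 1772

Train: 1772, Test: 872


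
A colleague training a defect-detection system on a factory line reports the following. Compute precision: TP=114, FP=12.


Precision = TP/(TP+FP)
= 114/(114+12)
= 114/126 = 90.48%

90.48%


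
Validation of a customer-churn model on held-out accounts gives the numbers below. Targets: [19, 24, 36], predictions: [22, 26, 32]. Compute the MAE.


Absolute errors: |19-22|=3, |24-26|=2, |36-32|=4
Sum = 9
MAE = 9/3 = 3

3


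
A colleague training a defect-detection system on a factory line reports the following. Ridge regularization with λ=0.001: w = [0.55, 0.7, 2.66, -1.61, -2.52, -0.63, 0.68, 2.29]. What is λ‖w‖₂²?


‖w‖₂² = (0.55)² + (0.7)² + (2.66)² + (-1.61)² + (-2.52)² + (-0.63)² + (0.68)² + (2.29)²
     = 0.3025 + 0.49 + 7.0756 + 2.5921 + 6.3504 + 0.3969 + 0.4624 + 5.2441
     = 22.914
λ·‖w‖₂² = 0.001·22.914 = 0.022914

0.022914


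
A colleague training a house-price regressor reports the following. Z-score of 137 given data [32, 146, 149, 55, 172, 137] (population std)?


μ = 115.1667, σ = 52.1837
z = (137 - 115.1667)/52.1837 = 0.4184

0.4184


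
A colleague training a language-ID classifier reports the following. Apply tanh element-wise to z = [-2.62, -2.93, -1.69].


tanh(-2.62) = -0.9895
tanh(-2.93) = -0.9943
tanh(-1.69) = -0.9341
result = [-0.9895, -0.9943, -0.9341]

[-0.9895, -0.9943, -0.9341]


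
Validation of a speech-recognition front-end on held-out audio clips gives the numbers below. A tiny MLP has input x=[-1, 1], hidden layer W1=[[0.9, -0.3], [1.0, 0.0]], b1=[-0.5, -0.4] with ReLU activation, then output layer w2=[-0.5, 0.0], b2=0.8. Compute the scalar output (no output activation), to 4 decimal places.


z1[0] = (0.9)·(-1) + (-0.3)·(1) - 0.5 = -1.7
z1[1] = (1.0)·(-1) + (0.0)·(1) - 0.4 = -1.4
h = ReLU(z1) = [0.0, 0.0]
output = (-0.5)·(0.0) + (0.0)·(0.0) + 0.8 = 0.8

0.8


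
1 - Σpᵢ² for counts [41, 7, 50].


Probabilities: [41/98, 7/98, 50/98] ≈ [0.4184, 0.0714, 0.5102]
Σpᵢ² = (1681 + 49 + 2500)/98² = 4230/9604
Gini = 1 - Σpᵢ² = 1 - 4230/9604 = 0.5596

0.5596


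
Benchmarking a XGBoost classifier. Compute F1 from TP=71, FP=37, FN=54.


Precision = 71/108 = 0.6574
Recall = 71/125 = 0.568
F1 = 2·P·R/(P+R) = 2·TP/(2·TP+FP+FN) = 142/(142+37+54) = 142/233 = 0.6094

0.6094


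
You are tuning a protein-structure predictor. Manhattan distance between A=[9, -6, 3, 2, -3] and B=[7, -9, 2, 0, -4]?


d = |9-7| + |-6+ 9| + |3-2| + |2-0| + |-3+ 4|
  = 2 + 3 + 1 + 2 + 1
  = 9

9


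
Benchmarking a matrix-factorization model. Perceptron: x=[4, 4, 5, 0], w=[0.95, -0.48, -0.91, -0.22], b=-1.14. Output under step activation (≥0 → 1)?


z = (4)·(0.95) + (4)·(-0.48) + (5)·(-0.91) + (0)·(-0.22) - 1.14
  = -3.81
step(z) = 0 (z<0)

0


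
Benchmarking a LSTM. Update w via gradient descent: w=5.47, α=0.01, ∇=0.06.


w_new = w - α·∇
= 5.47 - 0.01·0.06
= 5.47 - 0.0006
= 5.4694

5.4694


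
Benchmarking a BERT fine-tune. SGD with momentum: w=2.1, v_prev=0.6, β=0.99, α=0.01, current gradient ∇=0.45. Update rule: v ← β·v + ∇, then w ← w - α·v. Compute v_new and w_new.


v_new = 0.99·0.6 + 0.45 = 0.594 + 0.45 = 1.044
w_new = 2.1 - 0.01·1.044 = 2.1 - 0.01044 = 2.08956

v_new=1.044, w_new=2.08956


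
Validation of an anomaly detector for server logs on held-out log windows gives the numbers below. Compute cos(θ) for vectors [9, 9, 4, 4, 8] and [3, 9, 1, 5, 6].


A·B = 9·3 + 9·9 + 4·1 + 4·5 + 8·6 = 180
‖A‖ = √258 = 16.0624, ‖B‖ = √152 = 12.3288
cos = 180/(√258·√152) = 180/√39216 = 0.909

0.909


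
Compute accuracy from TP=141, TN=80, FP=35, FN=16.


Accuracy = (TP+TN)/(TP+TN+FP+FN)
= (141+80)/(272)
= 221/272 = 81.25%

81.25%


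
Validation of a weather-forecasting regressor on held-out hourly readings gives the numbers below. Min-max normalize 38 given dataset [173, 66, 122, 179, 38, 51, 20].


min=20, max=179
(38-20)/(179-20) = 18/159 = 0.1132

0.1132


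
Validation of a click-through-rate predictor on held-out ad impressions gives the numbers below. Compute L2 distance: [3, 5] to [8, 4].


d = √((3-8)² + (5-4)²)
  = √(25 + 1)
  = √26 = 5.099

5.099


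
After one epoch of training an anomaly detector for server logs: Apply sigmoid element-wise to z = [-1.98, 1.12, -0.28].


σ(-1.98) = 1/(1+e^1.98) = 0.1213
σ(1.12) = 1/(1+e^-1.12) = 0.754
σ(-0.28) = 1/(1+e^0.28) = 0.4305
result = [0.1213, 0.754, 0.4305]

[0.1213, 0.754, 0.4305]


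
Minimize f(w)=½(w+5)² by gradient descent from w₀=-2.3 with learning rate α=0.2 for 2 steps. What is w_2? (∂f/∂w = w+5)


step 1: grad = -2.3+5 = 2.7; w = -2.3 - 0.2·(2.7) = -2.84
step 2: grad = -2.84+5 = 2.16; w = -2.84 - 0.2·(2.16) = -3.272

-3.272


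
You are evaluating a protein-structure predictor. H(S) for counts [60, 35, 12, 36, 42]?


Probabilities: [60/185, 35/185, 12/185, 36/185, 42/185] ≈ [0.3243, 0.1892, 0.0649, 0.1946, 0.227]
H = -((60/185)·log₂(60/185) + (35/185)·log₂(35/185) + (12/185)·log₂(12/185) + (36/185)·log₂(36/185) + (42/185)·log₂(42/185))
  = 2.1824 bits

2.1824 bits


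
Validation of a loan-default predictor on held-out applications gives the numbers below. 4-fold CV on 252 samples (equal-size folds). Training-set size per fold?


Fold size = 252/4 = 63
Training per fold = 252 - 63 = 189

189


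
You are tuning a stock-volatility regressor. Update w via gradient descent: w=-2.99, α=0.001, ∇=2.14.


w_new = w - α·∇
= -2.99 - 0.001·2.14
= -2.99 - 0.00214
= -2.99214

-2.99214


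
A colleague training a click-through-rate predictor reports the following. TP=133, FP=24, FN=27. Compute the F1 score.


Precision = 133/157 = 0.8471
Recall = 133/160 = 0.8313
F1 = 2·P·R/(P+R) = 2·TP/(2·TP+FP+FN) = 266/(266+24+27) = 266/317 = 0.8391

0.8391


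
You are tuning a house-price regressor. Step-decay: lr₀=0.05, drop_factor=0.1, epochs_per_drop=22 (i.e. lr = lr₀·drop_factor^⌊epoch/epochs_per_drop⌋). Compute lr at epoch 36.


n_drops = ⌊36/22⌋ = 1
lr = 0.05·0.1^1 = 0.05·0.1 = 0.005

0.005


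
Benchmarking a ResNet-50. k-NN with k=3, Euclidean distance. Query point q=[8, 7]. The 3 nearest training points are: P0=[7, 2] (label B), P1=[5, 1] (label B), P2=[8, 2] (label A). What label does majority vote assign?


d(q,P0) = 5.099  (label B)
d(q,P1) = 6.7082  (label B)
d(q,P2) = 5.0  (label A)
Votes: A=1, B=2
Majority → B

B


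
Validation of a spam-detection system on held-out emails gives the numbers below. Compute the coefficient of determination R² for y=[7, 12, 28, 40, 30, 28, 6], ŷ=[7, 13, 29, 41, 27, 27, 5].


ȳ = 21.5714
SS_res = Σ(y-ŷ)² = 14
SS_tot = Σ(y-ȳ)² = 1039.71
R² = 1 - SS_res/SS_tot = 1 - 0.0135 = 0.9865

0.9865


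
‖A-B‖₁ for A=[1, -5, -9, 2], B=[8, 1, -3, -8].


d = |1-8| + |-5-1| + |-9+ 3| + |2+ 8|
  = 7 + 6 + 6 + 10
  = 29

29


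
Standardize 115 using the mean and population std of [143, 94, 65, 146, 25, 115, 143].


μ = 104.4286, σ = 42.7413
z = (115 - 104.4286)/42.7413 = 0.2473

0.2473


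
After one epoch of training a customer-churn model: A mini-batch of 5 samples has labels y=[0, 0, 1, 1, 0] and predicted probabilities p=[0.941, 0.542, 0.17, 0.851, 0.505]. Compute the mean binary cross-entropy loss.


L[0] = -ln(1-0.941) = -ln(0.059) = 2.8302
L[1] = -ln(1-0.542) = -ln(0.458) = 0.7809
L[2] = -ln(0.17) = 1.772
L[3] = -ln(0.851) = 0.1613
L[4] = -ln(1-0.505) = -ln(0.495) = 0.7032
mean = (2.8302 + 0.7809 + 1.772 + 0.1613 + 0.7032)/5 = 1.2495

1.2495


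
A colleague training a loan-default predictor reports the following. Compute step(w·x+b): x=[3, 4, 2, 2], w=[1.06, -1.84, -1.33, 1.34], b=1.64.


z = (3)·(1.06) + (4)·(-1.84) + (2)·(-1.33) + (2)·(1.34) + 1.64
  = -2.52
step(z) = 0 (z<0)

0


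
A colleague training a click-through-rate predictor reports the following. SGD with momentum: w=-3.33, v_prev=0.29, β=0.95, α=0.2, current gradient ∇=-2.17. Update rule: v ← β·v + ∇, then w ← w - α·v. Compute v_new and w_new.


v_new = 0.95·0.29 - 2.17 = 0.2755 - 2.17 = -1.8945
w_new = -3.33 - 0.2·-1.8945 = -3.33 + 0.3789 = -2.9511

v_new=-1.8945, w_new=-2.9511


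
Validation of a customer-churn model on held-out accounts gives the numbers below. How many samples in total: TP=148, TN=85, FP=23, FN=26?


Total = TP + TN + FP + FN
= 148 + 85 + 23 + 26
= 282
(Predicted positive: 171, predicted negative: 111)

282


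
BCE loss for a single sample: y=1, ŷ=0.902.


BCE = -[y·ln(p) + (1-y)·ln(1-p)]
= -1·ln(0.902) - 0
= -ln(0.902) = 0.1031

0.1031


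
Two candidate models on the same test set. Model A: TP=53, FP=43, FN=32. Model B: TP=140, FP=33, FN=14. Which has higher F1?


Model A: P=53/96=0.5521, R=53/85=0.6235, F1=2PR/(P+R)=2TP/(2TP+FP+FN)=106/181=0.5856
Model B: P=140/173=0.8092, R=140/154=0.9091, F1=2PR/(P+R)=2TP/(2TP+FP+FN)=280/327=0.8563
0.5856 < 0.8563 → Model B

Model B


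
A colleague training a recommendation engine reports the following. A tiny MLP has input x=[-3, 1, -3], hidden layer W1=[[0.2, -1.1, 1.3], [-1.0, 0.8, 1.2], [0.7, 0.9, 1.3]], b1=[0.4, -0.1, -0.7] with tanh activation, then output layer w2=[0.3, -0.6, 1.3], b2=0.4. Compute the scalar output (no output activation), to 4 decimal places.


z1[0] = (0.2)·(-3) + (-1.1)·(1) + (1.3)·(-3) + 0.4 = -5.2
z1[1] = (-1.0)·(-3) + (0.8)·(1) + (1.2)·(-3) - 0.1 = 0.1
z1[2] = (0.7)·(-3) + (0.9)·(1) + (1.3)·(-3) - 0.7 = -5.8
h = tanh(z1) = [-0.9999, 0.0997, -1.0]
output = (0.3)·(-0.9999) + (-0.6)·(0.0997) + (1.3)·(-1.0) + 0.4 = -1.2598

-1.2598


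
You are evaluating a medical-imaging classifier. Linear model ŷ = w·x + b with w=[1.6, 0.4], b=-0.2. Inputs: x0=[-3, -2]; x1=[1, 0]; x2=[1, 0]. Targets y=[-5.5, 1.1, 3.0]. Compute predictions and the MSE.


ŷ0 = (1.6)·(-3) + (0.4)·(-2) - 0.2 = -5.8
ŷ1 = (1.6)·(1) + (0.4)·(0) - 0.2 = 1.4
ŷ2 = (1.6)·(1) + (0.4)·(0) - 0.2 = 1.4
errors² = [0.09, 0.09, 2.56]
MSE = 2.7400/3 = 0.9133

0.9133


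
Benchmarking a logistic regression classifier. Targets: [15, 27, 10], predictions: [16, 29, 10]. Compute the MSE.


Squared errors: (15-16)²=1, (27-29)²=4, (10-10)²=0
Sum = 5
MSE = 5/3 = 5/3

5/3


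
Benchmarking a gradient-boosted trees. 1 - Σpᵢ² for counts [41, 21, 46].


Probabilities: [41/108, 21/108, 46/108] ≈ [0.3796, 0.1944, 0.4259]
Σpᵢ² = (1681 + 441 + 2116)/108² = 4238/11664
Gini = 1 - Σpᵢ² = 1 - 4238/11664 = 0.6367

0.6367


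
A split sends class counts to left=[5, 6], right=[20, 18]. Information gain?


Parent = [25, 24], H_parent = 0.9997
H_left = 0.994 (n=11), H_right = 0.998 (n=38)
H_children = (11/49)·0.994 + (38/49)·0.998 = 0.9971
IG = 0.9997 - 0.9971 = 0.0026

0.0026


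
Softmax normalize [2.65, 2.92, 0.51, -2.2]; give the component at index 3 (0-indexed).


Exponentials: e^2.65=14.154, e^2.92=18.5413, e^0.51=1.6653, e^-2.2=0.1108
Sum = 34.4714
Softmax = [0.4106, 0.5379, 0.0483, 0.0032]
p[3] = 0.1108/34.4714 = 0.0032

0.0032


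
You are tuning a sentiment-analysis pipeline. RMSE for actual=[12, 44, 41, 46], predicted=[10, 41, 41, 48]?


MSE = 17/4 = 4.25
RMSE = √(17/4) = 2.0616

2.0616


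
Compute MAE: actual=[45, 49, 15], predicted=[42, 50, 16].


Absolute errors: |45-42|=3, |49-50|=1, |15-16|=1
Sum = 5
MAE = 5/3 = 5/3

5/3


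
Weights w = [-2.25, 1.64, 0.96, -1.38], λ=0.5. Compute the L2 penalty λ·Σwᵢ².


‖w‖₂² = (-2.25)² + (1.64)² + (0.96)² + (-1.38)²
     = 5.0625 + 2.6896 + 0.9216 + 1.9044
     = 10.5781
λ·‖w‖₂² = 0.5·10.5781 = 5.28905

5.28905


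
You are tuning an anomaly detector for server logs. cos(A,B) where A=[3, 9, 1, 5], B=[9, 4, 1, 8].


A·B = 3·9 + 9·4 + 1·1 + 5·8 = 104
‖A‖ = √116 = 10.7703, ‖B‖ = √162 = 12.7279
cos = 104/(√116·√162) = 104/√18792 = 0.7587

0.7587


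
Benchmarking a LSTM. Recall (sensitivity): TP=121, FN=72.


Recall = TP/(TP+FN)
= 121/(121+72)
= 121/193 = 62.69%

62.69%


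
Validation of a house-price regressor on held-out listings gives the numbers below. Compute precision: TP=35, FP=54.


Precision = TP/(TP+FP)
= 35/(35+54)
= 35/89 = 39.33%

39.33%


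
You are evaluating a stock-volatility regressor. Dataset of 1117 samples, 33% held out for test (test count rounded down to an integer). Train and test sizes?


Test = ⌊1117·33/100⌋ = 368
Train = 1117 - 368 = 749

Train: 749, Test: 368


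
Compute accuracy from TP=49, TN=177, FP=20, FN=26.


Accuracy = (TP+TN)/(TP+TN+FP+FN)
= (49+177)/(272)
= 226/272 = 83.09%

83.09%


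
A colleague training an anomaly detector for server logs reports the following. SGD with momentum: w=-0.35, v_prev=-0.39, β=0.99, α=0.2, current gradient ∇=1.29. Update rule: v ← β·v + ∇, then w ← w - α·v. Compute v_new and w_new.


v_new = 0.99·-0.39 + 1.29 = -0.3861 + 1.29 = 0.9039
w_new = -0.35 - 0.2·0.9039 = -0.35 - 0.18078 = -0.53078

v_new=0.9039, w_new=-0.53078


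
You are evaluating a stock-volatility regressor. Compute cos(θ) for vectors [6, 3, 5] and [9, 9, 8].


A·B = 6·9 + 3·9 + 5·8 = 121
‖A‖ = √70 = 8.3666, ‖B‖ = √226 = 15.0333
cos = 121/(√70·√226) = 121/√15820 = 0.962

0.962


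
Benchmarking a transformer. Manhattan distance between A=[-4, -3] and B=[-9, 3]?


d = |-4+ 9| + |-3-3|
  = 5 + 6
  = 11

11


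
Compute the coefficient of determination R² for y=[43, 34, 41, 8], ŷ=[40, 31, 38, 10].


ȳ = 31.5
SS_res = Σ(y-ŷ)² = 31
SS_tot = Σ(y-ȳ)² = 781
R² = 1 - SS_res/SS_tot = 1 - 0.0397 = 0.9603

0.9603


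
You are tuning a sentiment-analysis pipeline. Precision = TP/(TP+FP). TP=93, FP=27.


Precision = TP/(TP+FP)
= 93/(93+27)
= 93/120 = 77.5%

77.5%


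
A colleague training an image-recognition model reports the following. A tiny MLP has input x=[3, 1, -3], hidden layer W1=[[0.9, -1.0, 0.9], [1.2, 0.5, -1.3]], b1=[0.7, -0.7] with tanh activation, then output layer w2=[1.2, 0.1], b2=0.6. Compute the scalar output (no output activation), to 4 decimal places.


z1[0] = (0.9)·(3) + (-1.0)·(1) + (0.9)·(-3) + 0.7 = -0.3
z1[1] = (1.2)·(3) + (0.5)·(1) + (-1.3)·(-3) - 0.7 = 7.3
h = tanh(z1) = [-0.2913, 1.0]
output = (1.2)·(-0.2913) + (0.1)·(1.0) + 0.6 = 0.3504

0.3504


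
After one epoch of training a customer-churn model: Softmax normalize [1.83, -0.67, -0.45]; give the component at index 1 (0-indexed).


Exponentials: e^1.83=6.2339, e^-0.67=0.5117, e^-0.45=0.6376
Sum = 7.3832
Softmax = [0.8443, 0.0693, 0.0864]
p[1] = 0.5117/7.3832 = 0.0693

0.0693


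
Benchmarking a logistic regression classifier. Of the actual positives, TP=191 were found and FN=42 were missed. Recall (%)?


Recall = TP/(TP+FN)
= 191/(191+42)
= 191/233 = 81.97%

81.97%


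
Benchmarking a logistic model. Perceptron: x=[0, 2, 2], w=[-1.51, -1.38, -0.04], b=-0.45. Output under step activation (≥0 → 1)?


z = (0)·(-1.51) + (2)·(-1.38) + (2)·(-0.04) - 0.45
  = -3.29
step(z) = 0 (z<0)

0


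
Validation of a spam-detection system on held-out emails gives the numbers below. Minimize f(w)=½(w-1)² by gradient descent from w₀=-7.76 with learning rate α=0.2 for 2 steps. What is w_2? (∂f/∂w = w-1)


step 1: grad = -7.76-1 = -8.76; w = -7.76 - 0.2·(-8.76) = -6.008
step 2: grad = -6.008-1 = -7.008; w = -6.008 - 0.2·(-7.008) = -4.6064

-4.6064


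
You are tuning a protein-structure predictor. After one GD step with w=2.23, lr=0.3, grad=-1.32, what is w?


w_new = w - α·∇
= 2.23 - 0.3·-1.32
= 2.23 + 0.396
= 2.626

2.626


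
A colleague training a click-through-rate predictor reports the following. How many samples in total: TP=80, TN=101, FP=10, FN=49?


Total = TP + TN + FP + FN
= 80 + 101 + 10 + 49
= 240
(Predicted positive: 90, predicted negative: 150)

240


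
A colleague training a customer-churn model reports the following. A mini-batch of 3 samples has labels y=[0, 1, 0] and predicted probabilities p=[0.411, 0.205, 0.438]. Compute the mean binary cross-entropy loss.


L[0] = -ln(1-0.411) = -ln(0.589) = 0.5293
L[1] = -ln(0.205) = 1.5847
L[2] = -ln(1-0.438) = -ln(0.562) = 0.5763
mean = (0.5293 + 1.5847 + 0.5763)/3 = 0.8968

0.8968


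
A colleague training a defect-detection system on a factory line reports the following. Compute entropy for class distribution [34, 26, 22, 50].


Probabilities: [34/132, 26/132, 22/132, 50/132] ≈ [0.2576, 0.197, 0.1667, 0.3788]
H = -((34/132)·log₂(34/132) + (26/132)·log₂(26/132) + (22/132)·log₂(22/132) + (50/132)·log₂(50/132))
  = 1.9271 bits

1.9271 bits


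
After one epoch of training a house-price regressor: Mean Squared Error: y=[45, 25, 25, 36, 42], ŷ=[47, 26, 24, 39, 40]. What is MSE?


Squared errors: (45-47)²=4, (25-26)²=1, (25-24)²=1, (36-39)²=9, (42-40)²=4
Sum = 19
MSE = 19/5 = 19/5

19/5


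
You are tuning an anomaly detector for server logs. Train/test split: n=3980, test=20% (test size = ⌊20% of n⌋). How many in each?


Test = ⌊3980·20/100⌋ = 796
Train = 3980 - 796 = 3184

Train: 3184, Test: 796


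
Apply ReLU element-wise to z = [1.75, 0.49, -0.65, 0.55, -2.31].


ReLU(1.75) = max(0, 1.75) = 1.75
ReLU(0.49) = max(0, 0.49) = 0.49
ReLU(-0.65) = max(0, -0.65) = 0.0
ReLU(0.55) = max(0, 0.55) = 0.55
ReLU(-2.31) = max(0, -2.31) = 0.0
result = [1.75, 0.49, 0.0, 0.55, 0.0]

[1.75, 0.49, 0.0, 0.55, 0.0]


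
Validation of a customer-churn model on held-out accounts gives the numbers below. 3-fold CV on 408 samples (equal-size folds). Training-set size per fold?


Fold size = 408/3 = 136
Training per fold = 408 - 136 = 272

272


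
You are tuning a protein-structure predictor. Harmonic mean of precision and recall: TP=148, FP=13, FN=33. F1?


Precision = 148/161 = 0.9193
Recall = 148/181 = 0.8177
F1 = 2·P·R/(P+R) = 2·TP/(2·TP+FP+FN) = 296/(296+13+33) = 296/342 = 0.8655

0.8655


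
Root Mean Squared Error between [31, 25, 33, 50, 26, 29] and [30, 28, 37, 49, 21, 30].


MSE = 53/6 = 8.8333
RMSE = √(53/6) = 2.9721

2.9721


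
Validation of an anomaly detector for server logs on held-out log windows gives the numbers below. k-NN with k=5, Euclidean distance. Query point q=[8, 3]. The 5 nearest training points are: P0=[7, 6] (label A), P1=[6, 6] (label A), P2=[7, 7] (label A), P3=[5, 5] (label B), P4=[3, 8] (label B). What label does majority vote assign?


d(q,P0) = 3.1623  (label A)
d(q,P1) = 3.6056  (label A)
d(q,P2) = 4.1231  (label A)
d(q,P3) = 3.6056  (label B)
d(q,P4) = 7.0711  (label B)
Votes: A=3, B=2
Majority → A

A


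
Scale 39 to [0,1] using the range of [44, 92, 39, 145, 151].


min=39, max=151
(39-39)/(151-39) = 0/112 = 0.0

0.0


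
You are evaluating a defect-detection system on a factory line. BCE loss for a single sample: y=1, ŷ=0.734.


BCE = -[y·ln(p) + (1-y)·ln(1-p)]
= -1·ln(0.734) - 0
= -ln(0.734) = 0.3092

0.3092


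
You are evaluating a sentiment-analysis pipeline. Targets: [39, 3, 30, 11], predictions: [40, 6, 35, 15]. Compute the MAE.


Absolute errors: |39-40|=1, |3-6|=3, |30-35|=5, |11-15|=4
Sum = 13
MAE = 13/4 = 13/4

13/4


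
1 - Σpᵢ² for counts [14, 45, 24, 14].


Probabilities: [14/97, 45/97, 24/97, 14/97] ≈ [0.1443, 0.4639, 0.2474, 0.1443]
Σpᵢ² = (196 + 2025 + 576 + 196)/97² = 2993/9409
Gini = 1 - Σpᵢ² = 1 - 2993/9409 = 0.6819

0.6819


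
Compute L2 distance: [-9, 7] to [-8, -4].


d = √((-9+ 8)² + (7+ 4)²)
  = √(1 + 121)
  = √122 = 11.0454

11.0454


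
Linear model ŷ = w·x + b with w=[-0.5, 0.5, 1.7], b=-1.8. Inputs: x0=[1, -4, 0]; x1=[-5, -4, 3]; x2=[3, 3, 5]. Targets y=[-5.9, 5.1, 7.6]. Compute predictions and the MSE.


ŷ0 = (-0.5)·(1) + (0.5)·(-4) + (1.7)·(0) - 1.8 = -4.3
ŷ1 = (-0.5)·(-5) + (0.5)·(-4) + (1.7)·(3) - 1.8 = 3.8
ŷ2 = (-0.5)·(3) + (0.5)·(3) + (1.7)·(5) - 1.8 = 6.7
errors² = [2.56, 1.69, 0.81]
MSE = 5.0600/3 = 1.6867

1.6867


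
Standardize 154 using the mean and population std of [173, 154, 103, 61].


μ = 122.75, σ = 43.8884
z = (154 - 122.75)/43.8884 = 0.712

0.712


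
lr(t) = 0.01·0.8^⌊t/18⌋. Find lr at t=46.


n_drops = ⌊46/18⌋ = 2
lr = 0.01·0.8^2 = 0.01·0.64 = 0.0064

0.0064


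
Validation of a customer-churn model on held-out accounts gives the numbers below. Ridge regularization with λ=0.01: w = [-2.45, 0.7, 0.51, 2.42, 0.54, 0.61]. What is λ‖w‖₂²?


‖w‖₂² = (-2.45)² + (0.7)² + (0.51)² + (2.42)² + (0.54)² + (0.61)²
     = 6.0025 + 0.49 + 0.2601 + 5.8564 + 0.2916 + 0.3721
     = 13.2727
λ·‖w‖₂² = 0.01·13.2727 = 0.132727

0.132727
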